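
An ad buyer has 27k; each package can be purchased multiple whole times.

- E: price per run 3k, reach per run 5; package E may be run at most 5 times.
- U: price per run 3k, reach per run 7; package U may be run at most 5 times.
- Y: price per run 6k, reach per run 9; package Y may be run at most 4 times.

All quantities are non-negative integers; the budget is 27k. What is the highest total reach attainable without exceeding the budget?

55

4×E and 5×U: price 27 ≤ 27, reach 4·5 + 5·7 = 55.
2×E, 5×U, and 1×Y: price 27 ≤ 27, reach 2·5 + 5·7 + 1·9 = 54.
Best is 55.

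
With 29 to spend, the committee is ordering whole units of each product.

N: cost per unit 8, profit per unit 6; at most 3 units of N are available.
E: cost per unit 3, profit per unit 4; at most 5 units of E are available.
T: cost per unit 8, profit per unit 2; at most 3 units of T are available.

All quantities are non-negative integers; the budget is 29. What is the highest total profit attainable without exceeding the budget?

28

2×N and 4×E: cost 28 ≤ 29, profit 2·6 + 4·4 = 28.
1×N and 5×E: cost 23 ≤ 29, profit 1·6 + 5·4 = 26.
Best is 28.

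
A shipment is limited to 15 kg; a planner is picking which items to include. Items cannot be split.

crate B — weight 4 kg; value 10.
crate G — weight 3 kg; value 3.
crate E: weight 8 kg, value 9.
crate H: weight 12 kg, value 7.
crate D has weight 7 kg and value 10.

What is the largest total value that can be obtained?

23

This is an integer program with binary decision variables.
Take crate B, crate G, and crate D: weight 4 + 3 + 7 = 14 ≤ 15, value 10 + 3 + 10 = 23.
No other feasible combination does better.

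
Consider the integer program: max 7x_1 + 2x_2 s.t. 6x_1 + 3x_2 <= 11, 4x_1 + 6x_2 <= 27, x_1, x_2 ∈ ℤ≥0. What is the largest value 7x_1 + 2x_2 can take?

Relaxing integrality, the LP optimum is 12.83 at (x_1,x_2) = (1.83, 0), which is not an integer point.
(x_1,x_2)=(1,1): 6·1+3·1=9≤11, 4·1+6·1=10≤27, objective 9.
(x_1,x_2)=(1,0): 6·1+3·0=6≤11, 4·1+6·0=4≤27, objective 7.
(x_1,x_2)=(0,2): 6·0+3·2=6≤11, 4·0+6·2=12≤27, objective 4.
The best lattice point is (1,1), giving 9.

9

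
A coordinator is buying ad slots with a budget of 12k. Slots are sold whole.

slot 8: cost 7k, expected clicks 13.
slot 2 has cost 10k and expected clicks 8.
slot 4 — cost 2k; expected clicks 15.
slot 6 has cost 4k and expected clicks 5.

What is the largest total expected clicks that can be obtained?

This is an integer program with binary decision variables.
slot 4 + slot 6: cost 2 + 4 = 6 ≤ 12, expected clicks 15 + 5 = 20.
slot 8 + slot 4: cost 7 + 2 = 9 ≤ 12, expected clicks 13 + 15 = 28.
slot 2 + slot 4: cost 10 + 2 = 12 ≤ 12, expected clicks 8 + 15 = 23.
Best is slot 8 and slot 4 with total expected clicks 28.

28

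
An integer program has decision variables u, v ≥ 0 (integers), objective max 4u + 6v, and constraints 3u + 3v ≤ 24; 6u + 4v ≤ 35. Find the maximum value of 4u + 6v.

48

(u,v)=(0,8): 3·0+3·8=24≤24, 6·0+4·8=32≤35, objective 48.
(u,v)=(1,7): 3·1+3·7=24≤24, 6·1+4·7=34≤35, objective 46.
(u,v)=(0,7): 3·0+3·7=21≤24, 6·0+4·7=28≤35, objective 42.
The best lattice point is (0,8), giving 48.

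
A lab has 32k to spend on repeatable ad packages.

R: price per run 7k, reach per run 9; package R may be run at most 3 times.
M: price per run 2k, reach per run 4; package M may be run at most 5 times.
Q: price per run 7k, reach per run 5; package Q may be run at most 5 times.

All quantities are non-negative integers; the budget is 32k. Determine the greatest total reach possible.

3×R and 5×M: price 31 ≤ 32, reach 3·9 + 5·4 = 47.
2×R, 5×M, and 1×Q: price 31 ≤ 32, reach 2·9 + 5·4 + 1·5 = 43.
Best is 47.

47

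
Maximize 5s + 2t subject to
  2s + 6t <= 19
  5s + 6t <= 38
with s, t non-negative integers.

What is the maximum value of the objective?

35

(s,t)=(7,0): 2·7+6·0=14≤19, 5·7+6·0=35≤38, objective 35.
(s,t)=(6,1): 2·6+6·1=18≤19, 5·6+6·1=36≤38, objective 32.
(s,t)=(6,0): 2·6+6·0=12≤19, 5·6+6·0=30≤38, objective 30.
Maximum is 35 at (s,t)=(7,0).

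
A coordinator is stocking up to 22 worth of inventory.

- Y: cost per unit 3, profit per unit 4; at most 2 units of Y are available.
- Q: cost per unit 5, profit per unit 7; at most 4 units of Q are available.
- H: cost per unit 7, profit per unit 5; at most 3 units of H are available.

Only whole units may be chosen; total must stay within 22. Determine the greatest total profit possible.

29

This is a bounded integer knapsack.
Take 2×Y and 3×Q: cost 21 ≤ 22, profit 2·4 + 3·7 = 29.
No other integer combination yields more.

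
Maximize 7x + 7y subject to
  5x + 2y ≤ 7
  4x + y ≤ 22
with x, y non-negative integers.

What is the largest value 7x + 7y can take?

Relaxing integrality, the LP optimum is 24.50 at (x,y) = (0, 3.5), which is not an integer point.
(x,y)=(0,3): 5·0+2·3=6≤7, 4·0+1·3=3≤22, objective 21.
(x,y)=(0,2): 5·0+2·2=4≤7, 4·0+1·2=2≤22, objective 14.
Maximum is 21 at (x,y)=(0,3).

21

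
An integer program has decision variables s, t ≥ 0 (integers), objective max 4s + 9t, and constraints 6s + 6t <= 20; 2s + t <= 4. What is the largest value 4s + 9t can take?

27

(s,t)=(0,3): 6·0+6·3=18≤20, 2·0+1·3=3≤4, objective 27.
(s,t)=(1,2): 6·1+6·2=18≤20, 2·1+1·2=4≤4, objective 22.
(s,t)=(0,2): 6·0+6·2=12≤20, 2·0+1·2=2≤4, objective 18.
Maximum is 27 at (s,t)=(0,3).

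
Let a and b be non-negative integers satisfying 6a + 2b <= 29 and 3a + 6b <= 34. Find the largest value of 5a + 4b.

Relaxing integrality, the LP optimum is 33.27 at (a,b) = (3.53, 3.9), which is not an integer point.
(a,b)=(3,4): 6·3+2·4=26≤29, 3·3+6·4=33≤34, objective 31.
(a,b)=(4,2): 6·4+2·2=28≤29, 3·4+6·2=24≤34, objective 28.
(a,b)=(3,3): 6·3+2·3=24≤29, 3·3+6·3=27≤34, objective 27.
(a,b)=(2,4): 6·2+2·4=20≤29, 3·2+6·4=30≤34, objective 26.
No feasible integer point exceeds 31.

31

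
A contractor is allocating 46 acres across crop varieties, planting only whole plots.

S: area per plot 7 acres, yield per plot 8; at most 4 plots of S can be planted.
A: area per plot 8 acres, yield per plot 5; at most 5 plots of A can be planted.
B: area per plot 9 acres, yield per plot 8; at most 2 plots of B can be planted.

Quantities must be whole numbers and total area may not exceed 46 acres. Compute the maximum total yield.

4×S and 2×B: area 46 ≤ 46, yield 4·8 + 2·8 = 48.
4×S, 1×A, and 1×B: area 45 ≤ 46, yield 4·8 + 1·5 + 1·8 = 45.
Best is 48.

48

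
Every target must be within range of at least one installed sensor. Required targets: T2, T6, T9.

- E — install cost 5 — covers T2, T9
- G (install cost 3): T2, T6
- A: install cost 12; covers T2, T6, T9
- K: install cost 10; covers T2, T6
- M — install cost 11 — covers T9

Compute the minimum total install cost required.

Choose E and G: together they cover T2, T6, T9 — every target.
Total install cost: 5 + 3 = 8.

8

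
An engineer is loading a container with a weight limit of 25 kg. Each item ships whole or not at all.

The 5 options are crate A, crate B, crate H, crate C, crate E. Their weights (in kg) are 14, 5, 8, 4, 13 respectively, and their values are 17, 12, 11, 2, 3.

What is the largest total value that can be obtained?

Take crate A, crate B, and crate C: weight 14 + 5 + 4 = 23 ≤ 25, value 17 + 12 + 2 = 31.
No other feasible combination does better.

31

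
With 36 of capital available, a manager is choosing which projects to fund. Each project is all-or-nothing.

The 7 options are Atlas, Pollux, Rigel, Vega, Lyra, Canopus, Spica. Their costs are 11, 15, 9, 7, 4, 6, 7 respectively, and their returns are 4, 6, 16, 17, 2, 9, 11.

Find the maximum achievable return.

55

This is an integer program with binary decision variables.
Take Rigel, Vega, Lyra, Canopus, and Spica: cost 9 + 7 + 4 + 6 + 7 = 33 ≤ 36, return 16 + 17 + 2 + 9 + 11 = 55.
No other feasible combination does better.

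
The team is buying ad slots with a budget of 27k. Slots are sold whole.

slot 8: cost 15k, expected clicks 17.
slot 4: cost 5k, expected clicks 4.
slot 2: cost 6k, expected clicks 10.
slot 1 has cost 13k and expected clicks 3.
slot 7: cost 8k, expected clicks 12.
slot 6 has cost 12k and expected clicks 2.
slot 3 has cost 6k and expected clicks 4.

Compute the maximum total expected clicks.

Allowing fractional choices, the relaxed optimum would be about 36.7, but ad slots are indivisible.
slot 4 + slot 2 + slot 7 + slot 3: cost 5 + 6 + 8 + 6 = 25 ≤ 27, expected clicks 4 + 10 + 12 + 4 = 30.
slot 8 + slot 2 + slot 3: cost 15 + 6 + 6 = 27 ≤ 27, expected clicks 17 + 10 + 4 = 31.
slot 8 + slot 4 + slot 2: cost 15 + 5 + 6 = 26 ≤ 27, expected clicks 17 + 4 + 10 = 31.
The maximum expected clicks is 31; one optimal choice is slot 8, slot 4, and slot 2.

31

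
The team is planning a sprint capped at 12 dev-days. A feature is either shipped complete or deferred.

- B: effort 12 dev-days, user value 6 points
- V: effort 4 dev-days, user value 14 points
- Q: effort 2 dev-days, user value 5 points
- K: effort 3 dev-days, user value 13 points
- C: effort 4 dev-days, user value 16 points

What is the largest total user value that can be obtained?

43

This is an integer program with binary decision variables.
Allowing fractional choices, the relaxed optimum would be about 45.5, but features are indivisible.
V + Q + C: effort 4 + 2 + 4 = 10 ≤ 12, user value 14 + 5 + 16 = 35.
V + K + C: effort 4 + 3 + 4 = 11 ≤ 12, user value 14 + 13 + 16 = 43.
Q + K + C: effort 2 + 3 + 4 = 9 ≤ 12, user value 5 + 13 + 16 = 34.
Best is V, K, and C with total user value 43.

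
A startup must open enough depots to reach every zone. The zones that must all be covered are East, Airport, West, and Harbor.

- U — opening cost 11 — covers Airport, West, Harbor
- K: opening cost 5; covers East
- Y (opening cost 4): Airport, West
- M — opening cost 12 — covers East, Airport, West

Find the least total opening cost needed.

The greedy cost-per-new-zone heuristic would pick Y, K, and U for 20, but a cheaper cover exists.
Choose U and K: together they cover East, Airport, West, Harbor — every zone.
Total opening cost: 11 + 5 = 16.
No cover costs less than 16.

16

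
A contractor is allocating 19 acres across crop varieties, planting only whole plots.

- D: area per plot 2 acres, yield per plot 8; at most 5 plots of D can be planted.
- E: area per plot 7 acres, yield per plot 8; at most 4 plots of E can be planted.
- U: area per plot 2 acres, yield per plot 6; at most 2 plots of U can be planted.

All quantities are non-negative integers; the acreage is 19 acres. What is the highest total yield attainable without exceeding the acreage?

54

This is a bounded integer knapsack.
Take 5×D, 1×E, and 1×U: area 19 ≤ 19, yield 5·8 + 1·8 + 1·6 = 54.
D has the best ratio (8/2) and is taken to its limit of 5; remaining capacity is filled optimally with the others.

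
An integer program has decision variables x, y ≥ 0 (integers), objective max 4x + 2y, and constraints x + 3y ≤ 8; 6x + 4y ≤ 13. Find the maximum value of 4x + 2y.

The continuous relaxation peaks at (2.17, 0) with value 8.67; rounding to a feasible lattice point costs some objective.
(x,y)=(2,0) is feasible, giving 8.
(x,y)=(1,1) is feasible, giving 6.
(x,y)=(1,0) is feasible, giving 4.
Maximum is 8 at (x,y)=(2,0).

8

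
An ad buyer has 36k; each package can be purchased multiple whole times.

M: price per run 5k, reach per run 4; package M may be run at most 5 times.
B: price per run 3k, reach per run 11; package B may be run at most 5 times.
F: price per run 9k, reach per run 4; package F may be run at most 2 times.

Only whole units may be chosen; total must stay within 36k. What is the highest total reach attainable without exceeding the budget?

71

B has the best ratio (11/3); taking only B gives at most 5×11 = 55 (stopped by the supply cap of 5).
Mixing does better — 4×M and 5×B: price 35 ≤ 36, reach 4·4 + 5·11 = 71.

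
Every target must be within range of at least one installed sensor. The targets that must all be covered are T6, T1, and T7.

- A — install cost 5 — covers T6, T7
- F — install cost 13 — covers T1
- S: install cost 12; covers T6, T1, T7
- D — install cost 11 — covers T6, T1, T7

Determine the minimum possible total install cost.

11

D alone covers T6, T1, T7 — every target.
Total install cost: 11.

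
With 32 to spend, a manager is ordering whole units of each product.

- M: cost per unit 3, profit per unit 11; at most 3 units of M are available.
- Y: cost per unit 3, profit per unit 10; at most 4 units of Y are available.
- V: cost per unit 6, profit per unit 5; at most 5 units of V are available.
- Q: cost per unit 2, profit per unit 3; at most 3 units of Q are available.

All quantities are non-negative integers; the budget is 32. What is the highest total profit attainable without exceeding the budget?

3×M, 4×Y, 1×V, and 2×Q: cost 31 ≤ 32, profit 3·11 + 4·10 + 1·5 + 2·3 = 84.
3×M, 4×Y, and 3×Q: cost 27 ≤ 32, profit 3·11 + 4·10 + 3·3 = 82.
Best is 84.

84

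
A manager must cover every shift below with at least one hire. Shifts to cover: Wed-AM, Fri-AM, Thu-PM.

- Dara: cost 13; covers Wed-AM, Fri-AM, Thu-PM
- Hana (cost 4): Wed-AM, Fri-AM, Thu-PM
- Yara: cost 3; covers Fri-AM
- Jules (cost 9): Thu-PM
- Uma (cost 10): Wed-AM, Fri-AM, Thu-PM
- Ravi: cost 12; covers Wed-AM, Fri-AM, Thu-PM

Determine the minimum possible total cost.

4

Hana alone covers Wed-AM, Fri-AM, Thu-PM — every shift.
Total cost: 4.
No cover costs less than 4.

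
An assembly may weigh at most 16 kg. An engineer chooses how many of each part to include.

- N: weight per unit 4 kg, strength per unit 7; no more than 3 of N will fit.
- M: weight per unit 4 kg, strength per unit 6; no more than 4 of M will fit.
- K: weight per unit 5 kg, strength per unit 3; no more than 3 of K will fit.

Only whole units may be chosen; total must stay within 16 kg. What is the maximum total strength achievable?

N has the best ratio (7/4); taking only N gives at most 3×7 = 21 (stopped by the supply cap of 3).
Mixing does better — 3×N and 1×M: weight 16 ≤ 16, strength 3·7 + 1·6 = 27.

27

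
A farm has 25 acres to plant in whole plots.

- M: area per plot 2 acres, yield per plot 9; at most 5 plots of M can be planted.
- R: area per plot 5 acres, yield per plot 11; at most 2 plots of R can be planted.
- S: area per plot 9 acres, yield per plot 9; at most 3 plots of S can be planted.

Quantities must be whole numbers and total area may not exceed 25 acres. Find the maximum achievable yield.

Take 5×M and 2×R: area 20 ≤ 25, yield 5·9 + 2·11 = 67.
M has the best ratio (9/2) and is taken to its limit of 5; remaining capacity is filled optimally with the others.

67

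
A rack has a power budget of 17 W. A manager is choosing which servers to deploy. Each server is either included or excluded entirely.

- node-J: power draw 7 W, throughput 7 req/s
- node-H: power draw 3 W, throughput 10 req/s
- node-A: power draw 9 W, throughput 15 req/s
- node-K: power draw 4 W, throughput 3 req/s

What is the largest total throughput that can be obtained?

node-H + node-A + node-K: power draw 3 + 9 + 4 = 16 ≤ 17, throughput 10 + 15 + 3 = 28.
node-J + node-A: power draw 7 + 9 = 16 ≤ 17, throughput 7 + 15 = 22.
node-H + node-A: power draw 3 + 9 = 12 ≤ 17, throughput 10 + 15 = 25.
Best is node-H, node-A, and node-K with total throughput 28.

28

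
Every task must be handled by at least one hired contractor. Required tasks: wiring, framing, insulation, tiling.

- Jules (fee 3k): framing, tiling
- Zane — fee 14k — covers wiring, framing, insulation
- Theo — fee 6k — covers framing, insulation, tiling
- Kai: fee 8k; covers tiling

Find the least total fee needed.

The greedy cost-per-new-task heuristic would pick Jules, Theo, and Zane for 23, but a cheaper cover exists.
Choose Jules and Zane: together they cover wiring, framing, insulation, tiling — every task.
Total fee: 3 + 14 = 17.
No cover costs less than 17.

17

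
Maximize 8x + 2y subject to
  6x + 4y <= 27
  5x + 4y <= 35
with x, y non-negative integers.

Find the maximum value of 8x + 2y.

32

The continuous relaxation peaks at (4.5, 0) with value 36.00; rounding to a feasible lattice point costs some objective.
(x,y)=(4,0) is feasible, giving 32.
(x,y)=(3,1) is feasible, giving 26.
No feasible integer point exceeds 32.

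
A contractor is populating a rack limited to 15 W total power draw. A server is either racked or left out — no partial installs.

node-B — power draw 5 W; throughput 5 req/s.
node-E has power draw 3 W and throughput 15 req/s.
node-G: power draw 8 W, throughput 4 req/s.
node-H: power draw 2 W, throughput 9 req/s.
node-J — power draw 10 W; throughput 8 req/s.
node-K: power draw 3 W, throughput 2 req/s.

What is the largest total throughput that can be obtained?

32

This is a 0-1 knapsack instance.
Allowing fractional choices, the relaxed optimum would be about 33.0, but servers are indivisible.
node-E + node-H + node-J: power draw 3 + 2 + 10 = 15 ≤ 15, throughput 15 + 9 + 8 = 32.
node-B + node-E + node-H: power draw 5 + 3 + 2 = 10 ≤ 15, throughput 5 + 15 + 9 = 29.
node-B + node-E + node-H + node-K: power draw 5 + 3 + 2 + 3 = 13 ≤ 15, throughput 5 + 15 + 9 + 2 = 31.
Best is node-E, node-H, and node-J with total throughput 32.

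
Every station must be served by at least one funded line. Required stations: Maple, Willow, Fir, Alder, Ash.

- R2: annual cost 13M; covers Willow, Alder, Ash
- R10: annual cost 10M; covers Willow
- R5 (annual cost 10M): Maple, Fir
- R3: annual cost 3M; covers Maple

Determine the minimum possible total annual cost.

This is a weighted set-cover instance.
The greedy cost-per-new-station heuristic would pick R3, R2, and R5 for 26, but a cheaper cover exists.
Choose R2 and R5: together they cover Maple, Willow, Fir, Alder, Ash — every station.
Total annual cost: 13 + 10 = 23.
No cover costs less than 23.

23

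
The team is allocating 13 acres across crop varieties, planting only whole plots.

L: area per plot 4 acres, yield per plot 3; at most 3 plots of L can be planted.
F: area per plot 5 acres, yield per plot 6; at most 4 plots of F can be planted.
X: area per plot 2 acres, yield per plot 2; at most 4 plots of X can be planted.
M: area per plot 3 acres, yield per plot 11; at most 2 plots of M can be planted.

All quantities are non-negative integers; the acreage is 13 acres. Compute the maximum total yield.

M has the best ratio (11/3); taking only M gives at most 2×11 = 22 (stopped by the supply cap of 2).
Mixing does better — 1×F, 1×X, and 2×M: area 13 ≤ 13, yield 1·6 + 1·2 + 2·11 = 30.

30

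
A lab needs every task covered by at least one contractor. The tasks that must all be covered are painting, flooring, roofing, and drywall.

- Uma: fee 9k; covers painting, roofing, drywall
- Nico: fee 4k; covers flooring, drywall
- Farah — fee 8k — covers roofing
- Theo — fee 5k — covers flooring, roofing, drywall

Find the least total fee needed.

13

The greedy cost-per-new-task heuristic would pick Theo and Uma for 14, but a cheaper cover exists.
Choose Uma and Nico: together they cover painting, flooring, roofing, drywall — every task.
Total fee: 9 + 4 = 13.
No cover costs less than 13.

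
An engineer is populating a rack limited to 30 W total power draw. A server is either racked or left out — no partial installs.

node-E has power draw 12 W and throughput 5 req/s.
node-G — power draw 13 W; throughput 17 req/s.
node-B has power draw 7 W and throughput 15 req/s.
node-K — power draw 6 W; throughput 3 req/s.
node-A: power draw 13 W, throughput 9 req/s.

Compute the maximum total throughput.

This is a 0-1 knapsack instance.
Take node-G, node-B, and node-K: power draw 13 + 7 + 6 = 26 ≤ 30, throughput 17 + 15 + 3 = 35.
No other feasible combination does better.

35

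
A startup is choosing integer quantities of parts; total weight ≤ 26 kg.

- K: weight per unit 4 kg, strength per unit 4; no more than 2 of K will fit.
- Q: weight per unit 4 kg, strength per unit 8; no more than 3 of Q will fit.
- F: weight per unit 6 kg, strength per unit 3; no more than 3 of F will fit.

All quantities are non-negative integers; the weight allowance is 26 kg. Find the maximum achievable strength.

Q has the best ratio (8/4); taking only Q gives at most 3×8 = 24 (stopped by the supply cap of 3).
Mixing does better — 2×K, 3×Q, and 1×F: weight 26 ≤ 26, strength 2·4 + 3·8 + 1·3 = 35.

35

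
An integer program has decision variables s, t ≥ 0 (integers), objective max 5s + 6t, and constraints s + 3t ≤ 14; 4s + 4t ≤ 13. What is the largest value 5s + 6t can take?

18

(s,t)=(0,3): 1·0+3·3=9≤14, 4·0+4·3=12≤13, objective 18.
(s,t)=(1,2): 1·1+3·2=7≤14, 4·1+4·2=12≤13, objective 17.
(s,t)=(0,2): 1·0+3·2=6≤14, 4·0+4·2=8≤13, objective 12.
The best lattice point is (0,3), giving 18.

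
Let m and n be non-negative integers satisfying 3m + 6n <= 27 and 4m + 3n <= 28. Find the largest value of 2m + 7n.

30

Relaxing integrality, the LP optimum is 31.50 at (m,n) = (0, 4.5), which is not an integer point.
(m,n)=(1,4): 3·1+6·4=27≤27, 4·1+3·4=16≤28, objective 30.
(m,n)=(0,4): 3·0+6·4=24≤27, 4·0+3·4=12≤28, objective 28.
(m,n)=(2,3): 3·2+6·3=24≤27, 4·2+3·3=17≤28, objective 25.
The best lattice point is (1,4), giving 30.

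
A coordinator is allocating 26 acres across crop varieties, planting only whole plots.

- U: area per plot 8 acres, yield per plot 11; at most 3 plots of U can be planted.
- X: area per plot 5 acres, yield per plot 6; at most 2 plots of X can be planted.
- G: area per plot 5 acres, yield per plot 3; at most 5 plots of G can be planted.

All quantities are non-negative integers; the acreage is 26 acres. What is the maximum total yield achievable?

2×U and 2×X: area 26 ≤ 26, yield 2·11 + 2·6 = 34.
3×U: area 24 ≤ 26, yield 3·11 = 33.
Best is 34.

34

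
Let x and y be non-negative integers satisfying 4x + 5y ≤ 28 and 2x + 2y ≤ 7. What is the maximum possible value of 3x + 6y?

(x,y)=(0,3) is feasible, giving 18.
(x,y)=(1,2) is feasible, giving 15.
(x,y)=(0,2) is feasible, giving 12.
No feasible integer point exceeds 18.

18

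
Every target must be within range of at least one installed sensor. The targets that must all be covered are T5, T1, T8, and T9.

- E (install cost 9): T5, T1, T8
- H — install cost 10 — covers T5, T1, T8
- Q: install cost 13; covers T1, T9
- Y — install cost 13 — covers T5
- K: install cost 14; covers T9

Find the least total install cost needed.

22

Choose E and Q: together they cover T5, T1, T8, T9 — every target.
Total install cost: 9 + 13 = 22.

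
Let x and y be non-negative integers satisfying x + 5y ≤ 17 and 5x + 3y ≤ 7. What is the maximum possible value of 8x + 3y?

8

The continuous relaxation peaks at (1.4, 0) with value 11.20; rounding to a feasible lattice point costs some objective.
(x,y)=(1,0): 1·1+5·0=1≤17, 5·1+3·0=5≤7, objective 8.
(x,y)=(0,1): 1·0+5·1=5≤17, 5·0+3·1=3≤7, objective 3.
(x,y)=(0,0): 1·0+5·0=0≤17, 5·0+3·0=0≤7, objective 0.
Maximum is 8 at (x,y)=(1,0).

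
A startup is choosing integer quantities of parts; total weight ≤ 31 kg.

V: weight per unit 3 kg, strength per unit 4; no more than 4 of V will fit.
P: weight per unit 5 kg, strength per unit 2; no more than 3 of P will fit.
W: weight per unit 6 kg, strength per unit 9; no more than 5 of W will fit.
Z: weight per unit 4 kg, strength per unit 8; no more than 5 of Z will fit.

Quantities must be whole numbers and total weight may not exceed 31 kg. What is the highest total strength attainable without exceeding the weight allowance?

1×V, 2×W, and 4×Z: weight 31 ≤ 31, strength 1·4 + 2·9 + 4·8 = 54.
1×V, 1×W, and 5×Z: weight 29 ≤ 31, strength 1·4 + 1·9 + 5·8 = 53.
Best is 54.

54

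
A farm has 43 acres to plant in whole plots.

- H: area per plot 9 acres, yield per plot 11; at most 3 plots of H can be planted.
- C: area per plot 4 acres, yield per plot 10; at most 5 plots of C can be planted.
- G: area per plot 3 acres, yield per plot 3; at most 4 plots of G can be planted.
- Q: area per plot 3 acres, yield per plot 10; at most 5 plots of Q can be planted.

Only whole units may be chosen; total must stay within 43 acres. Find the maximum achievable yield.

106

Q has the best ratio (10/3); taking only Q gives at most 5×10 = 50 (stopped by the supply cap of 5).
Mixing does better — 5×C, 2×G, and 5×Q: area 41 ≤ 43, yield 5·10 + 2·3 + 5·10 = 106.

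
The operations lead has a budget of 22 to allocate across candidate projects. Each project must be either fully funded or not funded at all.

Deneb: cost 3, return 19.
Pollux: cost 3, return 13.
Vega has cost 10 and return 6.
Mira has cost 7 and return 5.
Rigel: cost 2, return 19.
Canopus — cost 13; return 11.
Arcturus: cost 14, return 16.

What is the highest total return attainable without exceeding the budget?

Deneb + Pollux + Rigel + Canopus: cost 3 + 3 + 2 + 13 = 21 ≤ 22, return 19 + 13 + 19 + 11 = 62.
Deneb + Pollux + Rigel + Arcturus: cost 3 + 3 + 2 + 14 = 22 ≤ 22, return 19 + 13 + 19 + 16 = 67.
Deneb + Pollux + Vega + Rigel: cost 3 + 3 + 10 + 2 = 18 ≤ 22, return 19 + 13 + 6 + 19 = 57.
Best is Deneb, Pollux, Rigel, and Arcturus with total return 67.

67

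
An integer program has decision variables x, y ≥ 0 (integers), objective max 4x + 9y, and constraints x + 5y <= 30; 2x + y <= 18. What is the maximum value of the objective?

65

(x,y)=(5,5) is feasible, giving 65.
(x,y)=(7,4) is feasible, giving 64.
(x,y)=(4,5) is feasible, giving 61.
The best lattice point is (5,5), giving 65.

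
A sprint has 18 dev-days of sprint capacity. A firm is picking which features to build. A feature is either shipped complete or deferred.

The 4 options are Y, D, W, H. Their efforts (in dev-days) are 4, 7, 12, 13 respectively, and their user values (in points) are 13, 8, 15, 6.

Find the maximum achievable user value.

Take Y and W: effort 4 + 12 = 16 ≤ 18, user value 13 + 15 = 28.
No other feasible combination does better.

28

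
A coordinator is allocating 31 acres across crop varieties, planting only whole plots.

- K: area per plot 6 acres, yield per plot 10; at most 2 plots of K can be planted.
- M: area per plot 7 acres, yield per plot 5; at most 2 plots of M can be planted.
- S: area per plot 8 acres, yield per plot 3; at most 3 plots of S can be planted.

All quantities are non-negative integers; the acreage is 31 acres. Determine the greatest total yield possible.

30

K has the best ratio (10/6); taking only K gives at most 2×10 = 20 (stopped by the supply cap of 2).
Mixing does better — 2×K and 2×M: area 26 ≤ 31, yield 2·10 + 2·5 = 30.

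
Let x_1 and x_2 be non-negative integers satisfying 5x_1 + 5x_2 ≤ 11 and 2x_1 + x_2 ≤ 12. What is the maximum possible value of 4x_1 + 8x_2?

Relaxing integrality, the LP optimum is 17.60 at (x_1,x_2) = (0, 2.2), which is not an integer point.
(x_1,x_2)=(0,2): 5·0+5·2=10≤11, 2·0+1·2=2≤12, objective 16.
(x_1,x_2)=(1,1): 5·1+5·1=10≤11, 2·1+1·1=3≤12, objective 12.
Maximum is 16 at (x_1,x_2)=(0,2).

16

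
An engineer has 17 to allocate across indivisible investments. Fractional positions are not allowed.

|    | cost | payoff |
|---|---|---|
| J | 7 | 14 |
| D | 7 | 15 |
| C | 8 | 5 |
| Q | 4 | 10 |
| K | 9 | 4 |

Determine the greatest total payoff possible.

29

Take J and D: cost 7 + 7 = 14 ≤ 17, payoff 14 + 15 = 29.
No other feasible combination does better.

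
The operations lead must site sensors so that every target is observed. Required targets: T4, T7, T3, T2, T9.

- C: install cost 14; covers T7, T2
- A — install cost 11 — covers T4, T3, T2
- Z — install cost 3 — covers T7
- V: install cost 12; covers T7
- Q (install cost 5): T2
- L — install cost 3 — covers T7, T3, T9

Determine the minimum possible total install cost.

This is a weighted set-cover instance.
The greedy cost-per-new-target heuristic would pick L, Q, and A for 19, but a cheaper cover exists.
Choose A and L: together they cover T4, T7, T3, T2, T9 — every target.
Total install cost: 11 + 3 = 14.
No cover costs less than 14.

14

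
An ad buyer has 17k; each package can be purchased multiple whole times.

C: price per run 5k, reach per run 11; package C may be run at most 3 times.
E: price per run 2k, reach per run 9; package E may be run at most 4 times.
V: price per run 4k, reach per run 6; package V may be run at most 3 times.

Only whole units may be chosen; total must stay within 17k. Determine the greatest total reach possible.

2×C and 3×E: price 16 ≤ 17, reach 2·11 + 3·9 = 49.
1×C, 4×E, and 1×V: price 17 ≤ 17, reach 1·11 + 4·9 + 1·6 = 53.
Best is 53.

53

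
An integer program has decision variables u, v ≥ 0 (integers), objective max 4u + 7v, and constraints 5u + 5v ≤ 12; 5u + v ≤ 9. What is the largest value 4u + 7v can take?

14

The continuous relaxation peaks at (0, 2.4) with value 16.80; rounding to a feasible lattice point costs some objective.
(u,v)=(0,2) is feasible, giving 14.
(u,v)=(1,1) is feasible, giving 11.
(u,v)=(0,1) is feasible, giving 7.
The best lattice point is (0,2), giving 14.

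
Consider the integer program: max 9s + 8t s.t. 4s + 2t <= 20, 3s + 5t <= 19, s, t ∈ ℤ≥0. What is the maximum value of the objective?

45

The continuous relaxation peaks at (4.43, 1.14) with value 49.00; rounding to a feasible lattice point costs some objective.
(s,t)=(5,0): 4·5+2·0=20≤20, 3·5+5·0=15≤19, objective 45.
(s,t)=(4,1): 4·4+2·1=18≤20, 3·4+5·1=17≤19, objective 44.
(s,t)=(3,2): 4·3+2·2=16≤20, 3·3+5·2=19≤19, objective 43.
Maximum is 45 at (s,t)=(5,0).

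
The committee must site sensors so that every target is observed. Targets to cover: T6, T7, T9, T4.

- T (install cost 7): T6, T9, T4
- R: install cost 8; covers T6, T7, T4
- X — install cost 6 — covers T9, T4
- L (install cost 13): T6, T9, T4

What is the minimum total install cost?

The greedy cost-per-new-target heuristic would pick T and R for 15, but a cheaper cover exists.
Choose R and X: together they cover T6, T7, T9, T4 — every target.
Total install cost: 8 + 6 = 14.
No cover costs less than 14.

14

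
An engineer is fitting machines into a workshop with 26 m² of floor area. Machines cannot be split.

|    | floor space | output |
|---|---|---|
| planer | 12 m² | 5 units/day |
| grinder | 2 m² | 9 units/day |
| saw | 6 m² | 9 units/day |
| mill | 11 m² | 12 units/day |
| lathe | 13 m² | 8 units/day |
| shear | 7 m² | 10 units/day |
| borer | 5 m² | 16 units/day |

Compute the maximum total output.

47

This is an integer program with binary decision variables.
grinder + mill + shear + borer: floor space 2 + 11 + 7 + 5 = 25 ≤ 26, output 9 + 12 + 10 + 16 = 47.
grinder + saw + mill + borer: floor space 2 + 6 + 11 + 5 = 24 ≤ 26, output 9 + 9 + 12 + 16 = 46.
Best is grinder, mill, shear, and borer with total output 47.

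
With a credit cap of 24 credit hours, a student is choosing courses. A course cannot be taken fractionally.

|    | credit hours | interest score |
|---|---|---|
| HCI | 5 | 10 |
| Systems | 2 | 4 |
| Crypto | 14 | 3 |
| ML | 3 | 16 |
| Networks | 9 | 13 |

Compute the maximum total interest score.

This is a 0-1 knapsack instance.
Take HCI, Systems, ML, and Networks: credit hours 5 + 2 + 3 + 9 = 19 ≤ 24, interest score 10 + 4 + 16 + 13 = 43.
No other feasible combination does better.

43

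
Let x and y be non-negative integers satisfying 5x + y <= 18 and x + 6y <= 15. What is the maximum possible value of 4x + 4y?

20

(x,y)=(3,2): 5·3+1·2=17≤18, 1·3+6·2=15≤15, objective 20.
(x,y)=(3,1): 5·3+1·1=16≤18, 1·3+6·1=9≤15, objective 16.
The best lattice point is (3,2), giving 20.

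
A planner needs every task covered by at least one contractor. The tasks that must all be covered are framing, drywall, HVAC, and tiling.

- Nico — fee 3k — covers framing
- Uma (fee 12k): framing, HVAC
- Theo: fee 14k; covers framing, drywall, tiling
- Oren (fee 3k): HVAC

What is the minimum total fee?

17

The greedy cost-per-new-task heuristic would pick Nico, Oren, and Theo for 20, but a cheaper cover exists.
Choose Theo and Oren: together they cover framing, drywall, HVAC, tiling — every task.
Total fee: 14 + 3 = 17.
No cover costs less than 17.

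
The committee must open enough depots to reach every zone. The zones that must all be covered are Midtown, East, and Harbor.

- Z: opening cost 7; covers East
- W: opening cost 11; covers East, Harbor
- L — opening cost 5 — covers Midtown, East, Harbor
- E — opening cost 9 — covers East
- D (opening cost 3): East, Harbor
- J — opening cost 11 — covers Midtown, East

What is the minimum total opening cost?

5

L alone covers Midtown, East, Harbor — every zone.
Total opening cost: 5.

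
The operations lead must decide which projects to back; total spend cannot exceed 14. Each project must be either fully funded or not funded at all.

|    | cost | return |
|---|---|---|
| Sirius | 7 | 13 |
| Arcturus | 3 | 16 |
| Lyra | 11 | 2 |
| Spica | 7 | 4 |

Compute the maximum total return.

Take Sirius and Arcturus: cost 7 + 3 = 10 ≤ 14, return 13 + 16 = 29.
No other feasible combination does better.

29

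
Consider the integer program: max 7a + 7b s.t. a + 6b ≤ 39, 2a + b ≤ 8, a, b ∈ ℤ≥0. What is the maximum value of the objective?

49

The continuous relaxation peaks at (0.818, 6.36) with value 50.27; rounding to a feasible lattice point costs some objective.
(a,b)=(1,6) is feasible, giving 49.
(a,b)=(1,5) is feasible, giving 42.
Maximum is 49 at (a,b)=(1,6).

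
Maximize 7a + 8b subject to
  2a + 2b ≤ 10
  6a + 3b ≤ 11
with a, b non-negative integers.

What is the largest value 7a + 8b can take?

The continuous relaxation peaks at (0, 3.67) with value 29.33; rounding to a feasible lattice point costs some objective.
(a,b)=(0,3): 2·0+2·3=6≤10, 6·0+3·3=9≤11, objective 24.
(a,b)=(0,2): 2·0+2·2=4≤10, 6·0+3·2=6≤11, objective 16.
No feasible integer point exceeds 24.

24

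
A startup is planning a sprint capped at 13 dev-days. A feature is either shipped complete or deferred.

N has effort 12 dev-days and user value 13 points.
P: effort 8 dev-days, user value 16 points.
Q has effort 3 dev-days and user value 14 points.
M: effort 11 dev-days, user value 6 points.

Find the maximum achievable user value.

30

Take P and Q: effort 8 + 3 = 11 ≤ 13, user value 16 + 14 = 30.
No other feasible combination does better.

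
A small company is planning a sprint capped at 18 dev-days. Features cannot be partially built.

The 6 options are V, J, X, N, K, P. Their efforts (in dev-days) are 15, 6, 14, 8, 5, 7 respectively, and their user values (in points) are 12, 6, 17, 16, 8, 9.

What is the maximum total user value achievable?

25

Allowing fractional choices, the relaxed optimum would be about 30.4, but features are indivisible.
N + P: effort 8 + 7 = 15 ≤ 18, user value 16 + 9 = 25.
N + K: effort 8 + 5 = 13 ≤ 18, user value 16 + 8 = 24.
Best is N and P with total user value 25.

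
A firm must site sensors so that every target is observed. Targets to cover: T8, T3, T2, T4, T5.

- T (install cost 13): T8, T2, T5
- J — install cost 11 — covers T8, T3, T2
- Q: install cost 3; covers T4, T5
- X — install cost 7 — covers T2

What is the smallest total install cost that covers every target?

This is an integer covering problem.
Choose J and Q: together they cover T8, T3, T2, T4, T5 — every target.
Total install cost: 11 + 3 = 14.
No cover costs less than 14.

14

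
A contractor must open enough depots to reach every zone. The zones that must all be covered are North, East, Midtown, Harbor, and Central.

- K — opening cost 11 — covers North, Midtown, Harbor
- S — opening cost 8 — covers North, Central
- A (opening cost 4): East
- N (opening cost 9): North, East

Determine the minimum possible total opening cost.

23

Choose K, S, and A: together they cover North, East, Midtown, Harbor, Central — every zone.
Total opening cost: 11 + 8 + 4 = 23.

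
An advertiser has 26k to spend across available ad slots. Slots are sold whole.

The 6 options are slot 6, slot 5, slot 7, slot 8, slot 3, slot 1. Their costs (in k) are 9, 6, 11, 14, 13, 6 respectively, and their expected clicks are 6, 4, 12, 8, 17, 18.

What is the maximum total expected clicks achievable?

39

This is a 0-1 knapsack instance.
slot 3 + slot 1: cost 13 + 6 = 19 ≤ 26, expected clicks 17 + 18 = 35.
slot 6 + slot 7 + slot 1: cost 9 + 11 + 6 = 26 ≤ 26, expected clicks 6 + 12 + 18 = 36.
slot 5 + slot 3 + slot 1: cost 6 + 13 + 6 = 25 ≤ 26, expected clicks 4 + 17 + 18 = 39.
Best is slot 5, slot 3, and slot 1 with total expected clicks 39.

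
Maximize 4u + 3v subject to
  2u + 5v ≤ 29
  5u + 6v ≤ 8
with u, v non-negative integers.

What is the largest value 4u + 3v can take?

4

(u,v)=(1,0): 2·1+5·0=2≤29, 5·1+6·0=5≤8, objective 4.
(u,v)=(0,1): 2·0+5·1=5≤29, 5·0+6·1=6≤8, objective 3.
(u,v)=(0,0): 2·0+5·0=0≤29, 5·0+6·0=0≤8, objective 0.
Maximum is 4 at (u,v)=(1,0).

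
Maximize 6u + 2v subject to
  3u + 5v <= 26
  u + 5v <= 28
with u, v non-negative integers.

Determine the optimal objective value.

(u,v)=(8,0) is feasible, giving 48.
(u,v)=(7,1) is feasible, giving 44.
(u,v)=(7,0) is feasible, giving 42.
Maximum is 48 at (u,v)=(8,0).

48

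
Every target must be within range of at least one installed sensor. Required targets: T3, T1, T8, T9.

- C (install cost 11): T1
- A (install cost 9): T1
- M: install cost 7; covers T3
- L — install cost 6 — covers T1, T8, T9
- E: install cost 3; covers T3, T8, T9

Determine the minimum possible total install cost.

Choose L and E: together they cover T3, T1, T8, T9 — every target.
Total install cost: 6 + 3 = 9.

9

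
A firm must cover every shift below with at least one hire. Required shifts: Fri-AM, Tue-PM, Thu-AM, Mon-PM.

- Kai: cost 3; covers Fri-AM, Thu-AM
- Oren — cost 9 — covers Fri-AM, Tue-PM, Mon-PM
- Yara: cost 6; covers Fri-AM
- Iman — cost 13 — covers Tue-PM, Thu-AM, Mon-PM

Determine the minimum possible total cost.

This is a weighted set-cover instance.
Choose Kai and Oren: together they cover Fri-AM, Tue-PM, Thu-AM, Mon-PM — every shift.
Total cost: 3 + 9 = 12.

12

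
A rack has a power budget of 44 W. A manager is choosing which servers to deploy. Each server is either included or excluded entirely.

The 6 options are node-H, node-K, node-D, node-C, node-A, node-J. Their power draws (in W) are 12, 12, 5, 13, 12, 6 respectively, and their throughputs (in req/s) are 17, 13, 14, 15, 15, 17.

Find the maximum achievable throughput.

64

Treat it as a binary knapsack problem.
Allowing fractional choices, the relaxed optimum would be about 73.4, but servers are indivisible.
node-H + node-D + node-C + node-J: power draw 12 + 5 + 13 + 6 = 36 ≤ 44, throughput 17 + 14 + 15 + 17 = 63.
node-H + node-C + node-A + node-J: power draw 12 + 13 + 12 + 6 = 43 ≤ 44, throughput 17 + 15 + 15 + 17 = 64.
node-H + node-D + node-A + node-J: power draw 12 + 5 + 12 + 6 = 35 ≤ 44, throughput 17 + 14 + 15 + 17 = 63.
Best is node-H, node-C, node-A, and node-J with total throughput 64.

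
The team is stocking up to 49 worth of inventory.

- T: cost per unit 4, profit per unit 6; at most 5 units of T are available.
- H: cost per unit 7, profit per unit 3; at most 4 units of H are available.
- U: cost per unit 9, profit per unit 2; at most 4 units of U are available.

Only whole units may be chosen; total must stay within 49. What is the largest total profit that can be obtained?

This is a bounded integer knapsack.
5×T and 3×H: cost 41 ≤ 49, profit 5·6 + 3·3 = 39.
5×T and 4×H: cost 48 ≤ 49, profit 5·6 + 4·3 = 42.
Best is 42.

42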